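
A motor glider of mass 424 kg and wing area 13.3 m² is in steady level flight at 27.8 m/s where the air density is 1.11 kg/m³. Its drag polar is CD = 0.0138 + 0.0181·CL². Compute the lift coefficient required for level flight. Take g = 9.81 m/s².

In steady level flight, lift balances weight: W = mg = 424 × 9.81 = 4159.4 N.
Dynamic pressure q = 0.5 × 1.11 × 27.8² = 428.9 Pa.
CL = W/(q·S) = 4159.4 / (428.9 × 13.3) = 0.7291.

CL = 0.729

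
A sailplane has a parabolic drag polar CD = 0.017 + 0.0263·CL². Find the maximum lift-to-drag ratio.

For CD = CD0 + K·CL², (L/D)max occurs at CL* = √(CD0/K) and equals 1/(2√(K·CD0)).
(L/D)max = 1/(2√(0.0263 × 0.017)) = 1/(2 × 0.02114) = 23.6

(L/D)max = 23.6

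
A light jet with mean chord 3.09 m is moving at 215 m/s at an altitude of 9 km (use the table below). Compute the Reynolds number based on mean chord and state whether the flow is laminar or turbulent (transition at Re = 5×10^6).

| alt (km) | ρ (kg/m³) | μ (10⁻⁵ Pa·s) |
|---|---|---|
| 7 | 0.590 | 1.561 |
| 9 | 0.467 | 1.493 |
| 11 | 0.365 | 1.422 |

At 9 km, from the table: ρ = 0.467 kg/m³, μ = 1.493×10⁻⁵ Pa·s.
Re = ρ·v·c/μ = 0.467 × 215 × 3.09 / (1.493×10⁻⁵) = 2.08×10^7
Since 2.08×10^7 > 5×10^6, the flow is turbulent.

Re = 2.08×10^7 (turbulent)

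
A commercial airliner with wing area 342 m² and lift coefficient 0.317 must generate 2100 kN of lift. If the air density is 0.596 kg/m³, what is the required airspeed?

L = ½ρv²S·CL ⇒ v = √(2L/(ρ·S·CL))
v = √(2 × 2.1×10^6 / (0.596 × 342 × 0.317)) = √65000 = 255 m/s

v = 255 m/s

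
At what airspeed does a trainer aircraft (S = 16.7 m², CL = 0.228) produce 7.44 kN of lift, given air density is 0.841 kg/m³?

L = ½ρv²S·CL ⇒ v = √(2L/(ρ·S·CL))
v = √(2 × 7440 / (0.841 × 16.7 × 0.228)) = √4647 = 68.2 m/s

v = 68.2 m/s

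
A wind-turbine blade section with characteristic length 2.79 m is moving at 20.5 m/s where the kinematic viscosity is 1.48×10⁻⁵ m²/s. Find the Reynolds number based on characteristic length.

Re = 3.86×10^6

Re = v·c/ν = 20.5 × 2.79 / (1.48×10⁻⁵) = 3.86×10^6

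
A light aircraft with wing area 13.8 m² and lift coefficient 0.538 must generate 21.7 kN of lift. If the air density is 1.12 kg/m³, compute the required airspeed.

v = 72.2 m/s

L = ½ρv²S·CL ⇒ v = √(2L/(ρ·S·CL))
v = √(2 × 21700 / (1.12 × 13.8 × 0.538)) = √5219 = 72.2 m/s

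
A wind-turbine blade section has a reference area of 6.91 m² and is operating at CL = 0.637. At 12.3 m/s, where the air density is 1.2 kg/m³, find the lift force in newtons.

L = 400 N

L = ½ρv²S·CL = ½ × 1.2 × 12.3² × 6.91 × 0.637 = 400 N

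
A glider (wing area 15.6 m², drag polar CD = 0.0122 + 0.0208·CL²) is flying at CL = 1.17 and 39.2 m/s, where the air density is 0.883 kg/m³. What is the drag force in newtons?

CD = 0.0122 + 0.0208 × 1.17² = 0.04067
D = ½ρv²S·CD = ½ × 0.883 × 39.2² × 15.6 × 0.04067 = 430 N

D = 430 N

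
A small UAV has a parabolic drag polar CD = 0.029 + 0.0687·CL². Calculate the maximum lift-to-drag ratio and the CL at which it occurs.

(L/D)max = 11.2, at CL = 0.65

For CD = CD0 + K·CL², (L/D)max occurs at CL* = √(CD0/K) and equals 1/(2√(K·CD0)).
(L/D)max = 1/(2√(0.0687 × 0.029)) = 1/(2 × 0.04464) = 11.2
CL* = √(0.029/0.0687) = 0.65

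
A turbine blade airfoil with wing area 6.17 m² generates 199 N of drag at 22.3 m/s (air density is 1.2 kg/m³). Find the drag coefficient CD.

From D = ½ρv²S·CD, rearranging gives CD = 2D/(ρv²S).
CD = 2 × 199 / (1.2 × 22.3² × 6.17) = 0.108

CD = 0.108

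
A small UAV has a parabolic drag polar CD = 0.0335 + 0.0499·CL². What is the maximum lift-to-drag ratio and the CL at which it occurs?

For CD = CD0 + K·CL², (L/D)max occurs at CL* = √(CD0/K) and equals 1/(2√(K·CD0)).
(L/D)max = 1/(2√(0.0499 × 0.0335)) = 1/(2 × 0.04089) = 12.2
CL* = √(0.0335/0.0499) = 0.819

(L/D)max = 12.2, at CL = 0.819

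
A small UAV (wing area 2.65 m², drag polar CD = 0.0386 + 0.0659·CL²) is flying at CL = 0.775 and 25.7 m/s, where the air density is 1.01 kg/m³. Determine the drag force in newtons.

CD = 0.0386 + 0.0659 × 0.775² = 0.07818
D = ½ρv²S·CD = ½ × 1.01 × 25.7² × 2.65 × 0.07818 = 69.1 N

D = 69.1 N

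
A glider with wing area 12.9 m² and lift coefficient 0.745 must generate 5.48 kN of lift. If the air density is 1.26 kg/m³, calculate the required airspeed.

v = 30.1 m/s

L = ½ρv²S·CL ⇒ v = √(2L/(ρ·S·CL))
v = √(2 × 5480 / (1.26 × 12.9 × 0.745)) = √905.1 = 30.1 m/s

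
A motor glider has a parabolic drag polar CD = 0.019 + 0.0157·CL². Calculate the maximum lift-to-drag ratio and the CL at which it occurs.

For CD = CD0 + K·CL², (L/D)max occurs at CL* = √(CD0/K) and equals 1/(2√(K·CD0)).
(L/D)max = 1/(2√(0.0157 × 0.019)) = 1/(2 × 0.01727) = 28.9
CL* = √(0.019/0.0157) = 1.1

(L/D)max = 28.9, at CL = 1.1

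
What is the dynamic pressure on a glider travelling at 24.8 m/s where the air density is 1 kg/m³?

q = 308 Pa

q = ½ρv² = ½ × 1 × 24.8² = 308 Pa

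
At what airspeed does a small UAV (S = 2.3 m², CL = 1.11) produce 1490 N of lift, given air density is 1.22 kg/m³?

L = ½ρv²S·CL ⇒ v = √(2L/(ρ·S·CL))
v = √(2 × 1490 / (1.22 × 2.3 × 1.11)) = √956.8 = 30.9 m/s

v = 30.9 m/s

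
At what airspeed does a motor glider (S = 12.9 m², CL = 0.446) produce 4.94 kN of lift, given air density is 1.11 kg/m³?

L = ½ρv²S·CL ⇒ v = √(2L/(ρ·S·CL))
v = √(2 × 4940 / (1.11 × 12.9 × 0.446)) = √1547 = 39.3 m/s

v = 39.3 m/s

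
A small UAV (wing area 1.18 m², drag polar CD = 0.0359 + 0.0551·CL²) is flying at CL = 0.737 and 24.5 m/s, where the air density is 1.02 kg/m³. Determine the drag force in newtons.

D = 23.8 N

CD = 0.0359 + 0.0551 × 0.737² = 0.06583
D = ½ρv²S·CD = ½ × 1.02 × 24.5² × 1.18 × 0.06583 = 23.8 N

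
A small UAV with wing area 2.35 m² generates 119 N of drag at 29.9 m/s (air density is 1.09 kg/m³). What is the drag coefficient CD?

CD = 0.104

From D = ½ρv²S·CD, rearranging gives CD = 2D/(ρv²S).
CD = 2 × 119 / (1.09 × 29.9² × 2.35) = 0.104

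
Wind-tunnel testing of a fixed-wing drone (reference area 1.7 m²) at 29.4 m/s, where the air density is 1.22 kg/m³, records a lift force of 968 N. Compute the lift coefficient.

From L = ½ρv²S·CL, rearranging gives CL = 2L/(ρv²S).
CL = 2 × 968 / (1.22 × 29.4² × 1.7) = 1.08

CL = 1.08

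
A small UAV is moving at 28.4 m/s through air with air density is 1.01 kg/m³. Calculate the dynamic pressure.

q = ½ρv² = ½ × 1.01 × 28.4² = 407 Pa

q = 407 Pa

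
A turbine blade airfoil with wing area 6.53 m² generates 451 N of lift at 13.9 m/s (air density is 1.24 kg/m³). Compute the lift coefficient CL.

CL = 0.577

From L = ½ρv²S·CL, rearranging gives CL = 2L/(ρv²S).
CL = 2 × 451 / (1.24 × 13.9² × 6.53) = 0.577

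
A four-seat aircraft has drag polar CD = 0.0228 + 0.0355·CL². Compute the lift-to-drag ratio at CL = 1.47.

L/D = 14.8

CD = 0.0228 + 0.0355 × 1.47² = 0.09951
L/D = CL/CD = 1.47 / 0.09951 = 14.8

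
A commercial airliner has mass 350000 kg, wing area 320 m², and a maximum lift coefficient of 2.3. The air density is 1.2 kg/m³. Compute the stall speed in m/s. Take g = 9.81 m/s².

Weight W = mg = 350000 × 9.81 = 3.434×10^6 N.
V_stall = √(2W/(ρ·S·CL,max)) = √(2 × 3.434×10^6 / (1.2 × 320 × 2.3))
V_stall = √7775 = 88.2 m/s

V_stall = 88.2 m/s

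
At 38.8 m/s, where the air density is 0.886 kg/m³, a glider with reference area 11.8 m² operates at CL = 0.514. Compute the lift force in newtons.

Dynamic pressure q = ½ρv² = ½ × 0.886 × 38.8² = 666.9 Pa.
L = q·S·CL = 666.9 × 11.8 × 0.514 = 4040 N

L = 4040 N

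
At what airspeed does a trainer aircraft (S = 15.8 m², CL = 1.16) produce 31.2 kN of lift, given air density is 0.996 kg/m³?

L = ½ρv²S·CL ⇒ v = √(2L/(ρ·S·CL))
v = √(2 × 31200 / (0.996 × 15.8 × 1.16)) = √3418 = 58.5 m/s

v = 58.5 m/s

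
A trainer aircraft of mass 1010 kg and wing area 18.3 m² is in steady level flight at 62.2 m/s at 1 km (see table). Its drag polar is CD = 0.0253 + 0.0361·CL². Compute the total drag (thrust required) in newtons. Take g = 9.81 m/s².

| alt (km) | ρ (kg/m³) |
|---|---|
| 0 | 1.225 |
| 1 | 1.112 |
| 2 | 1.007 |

D = 1090 N

At 1 km, from the table: ρ = 1.112 kg/m³.
Weight W = mg = 1010 × 9.81 = 9908.1 N; in level flight L = W.
q = ½ρv² = ½ × 1.112 × 62.2² = 2151 Pa.
CL = 2W/(ρv²S) = 2×9908.1/(1.112×62.2²×18.3) = 0.2517.
CD = 0.0253 + 0.0361 × 0.2517² = 0.02759.
D = q·S·CD = 2151 × 18.3 × 0.02759 = 1086 N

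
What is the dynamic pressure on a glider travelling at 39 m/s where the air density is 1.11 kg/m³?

q = ½ρv² = ½ × 1.11 × 39² = 844 Pa

q = 844 Pa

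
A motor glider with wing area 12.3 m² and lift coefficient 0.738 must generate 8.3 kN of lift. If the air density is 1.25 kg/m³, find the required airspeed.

L = ½ρv²S·CL ⇒ v = √(2L/(ρ·S·CL))
v = √(2 × 8300 / (1.25 × 12.3 × 0.738)) = √1463 = 38.2 m/s

v = 38.2 m/s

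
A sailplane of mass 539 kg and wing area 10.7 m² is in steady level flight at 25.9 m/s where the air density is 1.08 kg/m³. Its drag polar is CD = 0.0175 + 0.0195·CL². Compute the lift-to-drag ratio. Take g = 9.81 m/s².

L/D = 25.4

Level flight ⇒ L = W = m·g = 539 × 9.81 = 5287.6 N.
Dynamic pressure q = 0.5 × 1.08 × 25.9² = 362.2 Pa.
Required CL = L/(qS) = 5287.6/(362.2·10.7) = 1.364.
CD = 0.0175 + 0.0195 × 1.364² = 0.05379.
L/D = CL/CD = 1.364 / 0.05379 = 25.4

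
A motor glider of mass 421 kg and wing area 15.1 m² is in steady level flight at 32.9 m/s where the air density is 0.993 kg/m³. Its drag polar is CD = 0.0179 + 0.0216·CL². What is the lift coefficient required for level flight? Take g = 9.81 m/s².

CL = 0.509

Level flight ⇒ L = W = m·g = 421 × 9.81 = 4130 N.
Dynamic pressure q = 0.5 × 0.993 × 32.9² = 537.4 Pa.
Required CL = L/(qS) = 4130/(537.4·15.1) = 0.5089.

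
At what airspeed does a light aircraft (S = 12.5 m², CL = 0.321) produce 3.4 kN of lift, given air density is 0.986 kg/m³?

L = ½ρv²S·CL ⇒ v = √(2L/(ρ·S·CL))
v = √(2 × 3400 / (0.986 × 12.5 × 0.321)) = √1719 = 41.5 m/s

v = 41.5 m/s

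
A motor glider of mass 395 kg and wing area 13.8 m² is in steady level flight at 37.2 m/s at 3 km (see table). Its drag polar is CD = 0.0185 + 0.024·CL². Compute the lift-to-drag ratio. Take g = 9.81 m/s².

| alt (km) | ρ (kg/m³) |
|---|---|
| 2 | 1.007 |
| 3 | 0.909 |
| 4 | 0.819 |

L/D = 19.2

At 3 km, from the table: ρ = 0.909 kg/m³.
Level flight ⇒ L = W = m·g = 395 × 9.81 = 3875 N.
q = ½ρv² = ½ × 0.909 × 37.2² = 629 Pa.
CL = 2W/(ρv²S) = 2×3875/(0.909×37.2²×13.8) = 0.4464.
CD = 0.0185 + 0.024 × 0.4464² = 0.02328.
L/D = CL/CD = 0.4464 / 0.02328 = 19.2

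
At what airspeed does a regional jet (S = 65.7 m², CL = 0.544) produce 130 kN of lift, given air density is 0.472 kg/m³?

L = ½ρv²S·CL ⇒ v = √(2L/(ρ·S·CL))
v = √(2 × 1.3×10^5 / (0.472 × 65.7 × 0.544)) = √15410 = 124 m/s

v = 124 m/s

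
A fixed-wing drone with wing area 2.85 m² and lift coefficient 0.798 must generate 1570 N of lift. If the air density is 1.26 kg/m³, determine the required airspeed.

L = ½ρv²S·CL ⇒ v = √(2L/(ρ·S·CL))
v = √(2 × 1570 / (1.26 × 2.85 × 0.798)) = √1096 = 33.1 m/s

v = 33.1 m/s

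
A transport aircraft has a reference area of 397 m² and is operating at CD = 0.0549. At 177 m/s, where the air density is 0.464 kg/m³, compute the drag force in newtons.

D = 1.58×10^5 N

D = ½ρv²S·CD = ½ × 0.464 × 177² × 397 × 0.0549 = 1.58×10^5 N ≈ 158 kN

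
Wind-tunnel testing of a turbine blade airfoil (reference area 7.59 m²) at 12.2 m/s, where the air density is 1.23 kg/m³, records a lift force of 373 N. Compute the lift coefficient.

CL = 0.537

From L = ½ρv²S·CL, rearranging gives CL = 2L/(ρv²S).
CL = 2 × 373 / (1.23 × 12.2² × 7.59) = 0.537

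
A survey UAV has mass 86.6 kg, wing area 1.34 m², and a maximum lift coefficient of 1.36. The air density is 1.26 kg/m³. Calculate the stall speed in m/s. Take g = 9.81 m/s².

V_stall = 27.2 m/s

Weight W = mg = 86.6 × 9.81 = 849.5 N.
V_stall = √(2W/(ρ·S·CL,max)) = √(2 × 849.5 / (1.26 × 1.34 × 1.36))
V_stall = √740 = 27.2 m/s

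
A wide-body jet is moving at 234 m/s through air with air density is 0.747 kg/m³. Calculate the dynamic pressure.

q = 20500 Pa

q = ½ρv² = ½ × 0.747 × 234² = 20500 Pa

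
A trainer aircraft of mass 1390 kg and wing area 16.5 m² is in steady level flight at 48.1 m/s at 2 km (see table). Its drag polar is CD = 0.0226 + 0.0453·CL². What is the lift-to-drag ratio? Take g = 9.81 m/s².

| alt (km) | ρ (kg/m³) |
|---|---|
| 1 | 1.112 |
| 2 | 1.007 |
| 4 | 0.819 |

L/D = 15.6

At 2 km, from the table: ρ = 1.007 kg/m³.
Level flight ⇒ L = W = m·g = 1390 × 9.81 = 13636 N.
Dynamic pressure q = 0.5 × 1.007 × 48.1² = 1165 Pa.
Required CL = L/(qS) = 13636/(1165·16.5) = 0.7094.
CD = 0.0226 + 0.0453 × 0.7094² = 0.0454.
L/D = CL/CD = 0.7094 / 0.0454 = 15.6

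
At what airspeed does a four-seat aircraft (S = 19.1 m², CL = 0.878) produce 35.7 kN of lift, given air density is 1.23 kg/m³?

v = 58.8 m/s

L = ½ρv²S·CL ⇒ v = √(2L/(ρ·S·CL))
v = √(2 × 35700 / (1.23 × 19.1 × 0.878)) = √3462 = 58.8 m/s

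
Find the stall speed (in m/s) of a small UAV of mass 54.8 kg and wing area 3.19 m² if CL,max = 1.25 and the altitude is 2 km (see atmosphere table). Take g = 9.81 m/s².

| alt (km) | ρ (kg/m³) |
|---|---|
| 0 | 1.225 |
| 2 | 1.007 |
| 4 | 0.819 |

At 2 km, from the table: ρ = 1.007 kg/m³.
Weight W = mg = 54.8 × 9.81 = 537.6 N.
V_stall = √(2W/(ρ·S·CL,max)) = √(2 × 537.6 / (1.007 × 3.19 × 1.25))
V_stall = √267.8 = 16.4 m/s

V_stall = 16.4 m/s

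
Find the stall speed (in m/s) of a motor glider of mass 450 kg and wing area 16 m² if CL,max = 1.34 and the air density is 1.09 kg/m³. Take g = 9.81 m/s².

Stall occurs when L = W at CL,max. W = mg = 450 × 9.81 = 4414 N.
From L = ½ρV²S·CL,max = W: V_stall = √(2W/(ρSCL,max)) = √(2·4414/(1.09·16·1.34))
V_stall = √377.8 = 19.4 m/s

V_stall = 19.4 m/s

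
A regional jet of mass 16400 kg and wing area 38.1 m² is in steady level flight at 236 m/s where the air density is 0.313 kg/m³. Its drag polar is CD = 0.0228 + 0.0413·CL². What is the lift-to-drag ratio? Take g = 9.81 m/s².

Level flight ⇒ L = W = m·g = 16400 × 9.81 = 1.6088×10^5 N.
Dynamic pressure q = 0.5 × 0.313 × 236² = 8716 Pa.
CL = W/(q·S) = 1.6088×10^5 / (8716 × 38.1) = 0.4845.
CD = 0.0228 + 0.0413 × 0.4845² = 0.03249.
L/D = CL/CD = 0.4845 / 0.03249 = 14.9

L/D = 14.9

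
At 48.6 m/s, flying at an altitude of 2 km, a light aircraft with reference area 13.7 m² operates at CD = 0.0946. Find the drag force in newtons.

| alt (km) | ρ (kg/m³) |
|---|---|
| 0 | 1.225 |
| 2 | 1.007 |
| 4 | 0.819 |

At 2 km, from the table: ρ = 1.007 kg/m³.
Dynamic pressure q = ½ρv² = ½ × 1.007 × 48.6² = 1189 Pa.
D = q·S·CD = 1189 × 13.7 × 0.0946 = 1540 N

D = 1540 N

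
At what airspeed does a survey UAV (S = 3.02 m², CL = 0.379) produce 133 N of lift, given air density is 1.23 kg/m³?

v = 13.7 m/s

L = ½ρv²S·CL ⇒ v = √(2L/(ρ·S·CL))
v = √(2 × 133 / (1.23 × 3.02 × 0.379)) = √188.9 = 13.7 m/s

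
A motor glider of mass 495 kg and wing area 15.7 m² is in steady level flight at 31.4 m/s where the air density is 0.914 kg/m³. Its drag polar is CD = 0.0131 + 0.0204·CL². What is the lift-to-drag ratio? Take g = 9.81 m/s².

L/D = 30.2

In steady level flight, lift balances weight: W = mg = 495 × 9.81 = 4855.9 N.
Dynamic pressure q = 0.5 × 0.914 × 31.4² = 450.6 Pa.
CL = 2W/(ρv²S) = 2×4855.9/(0.914×31.4²×15.7) = 0.6864.
CD = 0.0131 + 0.0204 × 0.6864² = 0.02271.
L/D = CL/CD = 0.6864 / 0.02271 = 30.2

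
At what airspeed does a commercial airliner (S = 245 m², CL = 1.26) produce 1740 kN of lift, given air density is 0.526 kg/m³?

v = 146 m/s

L = ½ρv²S·CL ⇒ v = √(2L/(ρ·S·CL))
v = √(2 × 1.74×10^6 / (0.526 × 245 × 1.26)) = √21430 = 146 m/s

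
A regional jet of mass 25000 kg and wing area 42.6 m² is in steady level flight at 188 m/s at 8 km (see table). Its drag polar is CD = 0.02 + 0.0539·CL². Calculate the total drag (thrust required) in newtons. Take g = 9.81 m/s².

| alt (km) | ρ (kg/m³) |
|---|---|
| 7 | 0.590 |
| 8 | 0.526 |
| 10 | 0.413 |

At 8 km, from the table: ρ = 0.526 kg/m³.
In steady level flight, lift balances weight: W = mg = 25000 × 9.81 = 2.4525×10^5 N.
Dynamic pressure q = 0.5 × 0.526 × 188² = 9295 Pa.
CL = W/(q·S) = 2.4525×10^5 / (9295 × 42.6) = 0.6193.
CD = 0.02 + 0.0539 × 0.6193² = 0.04067.
D = q·S·CD = 9295 × 42.6 × 0.04067 = 16110 N

D = 16100 N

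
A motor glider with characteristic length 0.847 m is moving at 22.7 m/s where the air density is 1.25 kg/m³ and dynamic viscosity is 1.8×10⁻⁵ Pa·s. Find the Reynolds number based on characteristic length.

Re = ρ·v·c/μ = 1.25 × 22.7 × 0.847 / (1.8×10⁻⁵) = 1.34×10^6

Re = 1.34×10^6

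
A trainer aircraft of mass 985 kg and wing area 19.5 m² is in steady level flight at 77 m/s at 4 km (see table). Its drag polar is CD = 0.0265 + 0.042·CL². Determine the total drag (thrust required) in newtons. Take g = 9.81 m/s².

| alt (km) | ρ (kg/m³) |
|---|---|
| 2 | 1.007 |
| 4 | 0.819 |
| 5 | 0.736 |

D = 1340 N

At 4 km, from the table: ρ = 0.819 kg/m³.
Weight W = mg = 985 × 9.81 = 9662.9 N; in level flight L = W.
Dynamic pressure q = 0.5 × 0.819 × 77² = 2428 Pa.
CL = 2W/(ρv²S) = 2×9662.9/(0.819×77²×19.5) = 0.2041.
CD = 0.0265 + 0.042 × 0.2041² = 0.02825.
D = q·S·CD = 2428 × 19.5 × 0.02825 = 1337 N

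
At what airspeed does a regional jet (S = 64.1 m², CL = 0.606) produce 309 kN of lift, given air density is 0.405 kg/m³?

L = ½ρv²S·CL ⇒ v = √(2L/(ρ·S·CL))
v = √(2 × 3.09×10^5 / (0.405 × 64.1 × 0.606)) = √39280 = 198 m/s

v = 198 m/s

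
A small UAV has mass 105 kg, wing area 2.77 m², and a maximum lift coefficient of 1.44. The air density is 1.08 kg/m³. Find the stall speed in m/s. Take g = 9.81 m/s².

Weight W = mg = 105 × 9.81 = 1030 N.
From L = ½ρV²S·CL,max = W: V_stall = √(2W/(ρSCL,max)) = √(2·1030/(1.08·2.77·1.44))
V_stall = √478.2 = 21.9 m/s

V_stall = 21.9 m/s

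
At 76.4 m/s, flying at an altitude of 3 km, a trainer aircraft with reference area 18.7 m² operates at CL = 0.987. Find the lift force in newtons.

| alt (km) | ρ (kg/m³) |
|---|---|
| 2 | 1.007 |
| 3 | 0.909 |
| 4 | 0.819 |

L = 49000 N

At 3 km, from the table: ρ = 0.909 kg/m³.
L = ½ρv²S·CL = ½ × 0.909 × 76.4² × 18.7 × 0.987 = 49000 N ≈ 49 kN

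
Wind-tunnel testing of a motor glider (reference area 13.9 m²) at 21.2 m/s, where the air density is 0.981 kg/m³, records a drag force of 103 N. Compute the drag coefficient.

From D = ½ρv²S·CD, rearranging gives CD = 2D/(ρv²S).
CD = 2 × 103 / (0.981 × 21.2² × 13.9) = 0.0336

CD = 0.0336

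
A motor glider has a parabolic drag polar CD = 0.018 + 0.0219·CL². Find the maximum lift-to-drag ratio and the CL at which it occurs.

For CD = CD0 + K·CL², (L/D)max occurs at CL* = √(CD0/K) and equals 1/(2√(K·CD0)).
(L/D)max = 1/(2√(0.0219 × 0.018)) = 1/(2 × 0.01985) = 25.2
CL* = √(0.018/0.0219) = 0.907

(L/D)max = 25.2, at CL = 0.907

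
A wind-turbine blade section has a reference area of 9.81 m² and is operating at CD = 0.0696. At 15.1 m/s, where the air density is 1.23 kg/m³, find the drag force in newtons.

D = 95.7 N

D = ½ρv²S·CD = ½ × 1.23 × 15.1² × 9.81 × 0.0696 = 95.7 N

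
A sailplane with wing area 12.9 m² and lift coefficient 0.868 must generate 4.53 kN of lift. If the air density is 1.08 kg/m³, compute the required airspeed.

L = ½ρv²S·CL ⇒ v = √(2L/(ρ·S·CL))
v = √(2 × 4530 / (1.08 × 12.9 × 0.868)) = √749.2 = 27.4 m/s

v = 27.4 m/s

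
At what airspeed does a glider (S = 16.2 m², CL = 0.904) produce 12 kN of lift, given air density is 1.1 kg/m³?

v = 38.6 m/s

L = ½ρv²S·CL ⇒ v = √(2L/(ρ·S·CL))
v = √(2 × 12000 / (1.1 × 16.2 × 0.904)) = √1490 = 38.6 m/s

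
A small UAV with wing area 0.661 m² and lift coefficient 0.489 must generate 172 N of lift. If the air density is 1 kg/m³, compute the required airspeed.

L = ½ρv²S·CL ⇒ v = √(2L/(ρ·S·CL))
v = √(2 × 172 / (1 × 0.661 × 0.489)) = √1064 = 32.6 m/s

v = 32.6 m/s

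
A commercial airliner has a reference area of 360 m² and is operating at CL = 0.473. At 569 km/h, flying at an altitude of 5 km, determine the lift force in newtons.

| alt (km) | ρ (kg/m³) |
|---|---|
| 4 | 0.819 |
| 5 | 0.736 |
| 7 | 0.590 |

L = 1.57×10^6 N

At 5 km, from the table: ρ = 0.736 kg/m³.
Convert speed: v = 569 km/h ÷ 3.6 = 158.1 m/s.
L = ½ρv²S·CL = ½ × 0.736 × 158.1² × 360 × 0.473 = 1.57×10^6 N ≈ 1570 kN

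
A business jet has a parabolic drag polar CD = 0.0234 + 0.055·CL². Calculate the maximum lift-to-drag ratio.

For CD = CD0 + K·CL², (L/D)max occurs at CL* = √(CD0/K) and equals 1/(2√(K·CD0)).
(L/D)max = 1/(2√(0.055 × 0.0234)) = 1/(2 × 0.03587) = 13.9

(L/D)max = 13.9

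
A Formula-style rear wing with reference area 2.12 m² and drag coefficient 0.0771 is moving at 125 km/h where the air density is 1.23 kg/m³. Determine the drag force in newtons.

Convert speed: v = 125 km/h ÷ 3.6 = 34.72 m/s.
Dynamic pressure q = ½ρv² = ½ × 1.23 × 34.72² = 741.5 Pa.
D = q·S·CD = 741.5 × 2.12 × 0.0771 = 121 N

D = 121 N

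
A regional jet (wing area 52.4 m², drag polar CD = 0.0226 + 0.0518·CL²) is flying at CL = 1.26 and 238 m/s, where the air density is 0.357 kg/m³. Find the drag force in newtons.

D = 55500 N

CD = 0.0226 + 0.0518 × 1.26² = 0.1048
D = ½ρv²S·CD = ½ × 0.357 × 238² × 52.4 × 0.1048 = 55500 N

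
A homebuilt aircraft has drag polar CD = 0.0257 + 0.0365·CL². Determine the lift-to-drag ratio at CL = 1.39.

CD = 0.0257 + 0.0365 × 1.39² = 0.09622
L/D = CL/CD = 1.39 / 0.09622 = 14.4

L/D = 14.4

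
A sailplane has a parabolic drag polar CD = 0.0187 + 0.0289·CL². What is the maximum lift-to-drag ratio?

For CD = CD0 + K·CL², (L/D)max occurs at CL* = √(CD0/K) and equals 1/(2√(K·CD0)).
(L/D)max = 1/(2√(0.0289 × 0.0187)) = 1/(2 × 0.02325) = 21.5

(L/D)max = 21.5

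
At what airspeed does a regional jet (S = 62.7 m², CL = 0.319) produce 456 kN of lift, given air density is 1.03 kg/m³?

v = 210 m/s

L = ½ρv²S·CL ⇒ v = √(2L/(ρ·S·CL))
v = √(2 × 4.56×10^5 / (1.03 × 62.7 × 0.319)) = √44270 = 210 m/s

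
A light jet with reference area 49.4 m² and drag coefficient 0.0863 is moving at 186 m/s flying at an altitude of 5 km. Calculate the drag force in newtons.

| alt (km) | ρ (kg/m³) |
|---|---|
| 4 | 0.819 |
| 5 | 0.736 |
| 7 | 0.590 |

At 5 km, from the table: ρ = 0.736 kg/m³.
Dynamic pressure q = ½ρv² = ½ × 0.736 × 186² = 12730 Pa.
D = q·S·CD = 12730 × 49.4 × 0.0863 = 54300 N ≈ 54.3 kN

D = 54300 N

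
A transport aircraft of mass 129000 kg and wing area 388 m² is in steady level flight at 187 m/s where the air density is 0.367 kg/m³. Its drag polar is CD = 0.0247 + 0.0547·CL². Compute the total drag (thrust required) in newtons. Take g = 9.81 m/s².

Weight W = mg = 129000 × 9.81 = 1.2655×10^6 N; in level flight L = W.
Dynamic pressure q = 0.5 × 0.367 × 187² = 6417 Pa.
CL = 2W/(ρv²S) = 2×1.2655×10^6/(0.367×187²×388) = 0.5083.
CD = 0.0247 + 0.0547 × 0.5083² = 0.03883.
D = q·S·CD = 6417 × 388 × 0.03883 = 96680 N

D = 96700 N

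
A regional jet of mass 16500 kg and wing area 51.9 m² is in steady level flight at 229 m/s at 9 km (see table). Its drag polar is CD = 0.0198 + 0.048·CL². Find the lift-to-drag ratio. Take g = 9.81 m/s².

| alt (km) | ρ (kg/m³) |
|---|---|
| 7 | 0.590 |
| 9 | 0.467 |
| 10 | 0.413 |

At 9 km, from the table: ρ = 0.467 kg/m³.
In steady level flight, lift balances weight: W = mg = 16500 × 9.81 = 1.6186×10^5 N.
q = ½ρv² = ½ × 0.467 × 229² = 12240 Pa.
CL = W/(q·S) = 1.6186×10^5 / (12240 × 51.9) = 0.2547.
CD = 0.0198 + 0.048 × 0.2547² = 0.02291.
L/D = CL/CD = 0.2547 / 0.02291 = 11.1

L/D = 11.1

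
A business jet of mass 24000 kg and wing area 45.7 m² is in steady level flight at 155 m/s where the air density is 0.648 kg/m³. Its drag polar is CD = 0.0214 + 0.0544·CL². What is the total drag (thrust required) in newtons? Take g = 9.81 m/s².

In steady level flight, lift balances weight: W = mg = 24000 × 9.81 = 2.3544×10^5 N.
Dynamic pressure q = 0.5 × 0.648 × 155² = 7784 Pa.
CL = 2W/(ρv²S) = 2×2.3544×10^5/(0.648×155²×45.7) = 0.6618.
CD = 0.0214 + 0.0544 × 0.6618² = 0.04523.
D = q·S·CD = 7784 × 45.7 × 0.04523 = 16090 N

D = 16100 N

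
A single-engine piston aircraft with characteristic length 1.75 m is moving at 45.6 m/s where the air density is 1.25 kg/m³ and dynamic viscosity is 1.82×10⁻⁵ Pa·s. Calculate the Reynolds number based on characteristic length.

Re = ρ·v·c/μ = 1.25 × 45.6 × 1.75 / (1.82×10⁻⁵) = 5.48×10^6

Re = 5.48×10^6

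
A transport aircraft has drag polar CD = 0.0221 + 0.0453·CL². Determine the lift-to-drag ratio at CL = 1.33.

L/D = 13

CD = 0.0221 + 0.0453 × 1.33² = 0.1022
L/D = CL/CD = 1.33 / 0.1022 = 13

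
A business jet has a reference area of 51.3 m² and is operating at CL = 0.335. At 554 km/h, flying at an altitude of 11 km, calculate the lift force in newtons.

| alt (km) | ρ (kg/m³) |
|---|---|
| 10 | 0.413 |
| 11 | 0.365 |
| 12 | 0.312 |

L = 74300 N

At 11 km, from the table: ρ = 0.365 kg/m³.
Convert speed: v = 554 km/h ÷ 3.6 = 153.9 m/s.
Dynamic pressure q = ½ρv² = ½ × 0.365 × 153.9² = 4322 Pa.
L = q·S·CL = 4322 × 51.3 × 0.335 = 74300 N ≈ 74.3 kN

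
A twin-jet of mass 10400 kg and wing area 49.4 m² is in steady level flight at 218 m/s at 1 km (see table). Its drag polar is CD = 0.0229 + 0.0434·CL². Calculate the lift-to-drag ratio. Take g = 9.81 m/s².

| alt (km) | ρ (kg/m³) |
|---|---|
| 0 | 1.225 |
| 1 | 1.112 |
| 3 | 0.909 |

At 1 km, from the table: ρ = 1.112 kg/m³.
Weight W = mg = 10400 × 9.81 = 1.0202×10^5 N; in level flight L = W.
Dynamic pressure q = 0.5 × 1.112 × 218² = 26420 Pa.
CL = W/(q·S) = 1.0202×10^5 / (26420 × 49.4) = 0.07816.
CD = 0.0229 + 0.0434 × 0.07816² = 0.02317.
L/D = CL/CD = 0.07816 / 0.02317 = 3.37

L/D = 3.37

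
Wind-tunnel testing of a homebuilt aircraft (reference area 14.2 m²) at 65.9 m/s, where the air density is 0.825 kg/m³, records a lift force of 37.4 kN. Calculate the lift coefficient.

CL = 1.47

From L = ½ρv²S·CL, rearranging gives CL = 2L/(ρv²S).
CL = 2 × 37400 / (0.825 × 65.9² × 14.2) = 1.47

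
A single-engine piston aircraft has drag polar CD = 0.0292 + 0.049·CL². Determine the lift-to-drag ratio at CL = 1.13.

CD = 0.0292 + 0.049 × 1.13² = 0.09177
L/D = CL/CD = 1.13 / 0.09177 = 12.3

L/D = 12.3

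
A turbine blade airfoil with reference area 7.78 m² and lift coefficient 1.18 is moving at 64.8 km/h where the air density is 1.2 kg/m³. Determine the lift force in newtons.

L = 1780 N

Convert speed: v = 64.8 km/h ÷ 3.6 = 18 m/s.
L = ½ρv²S·CL = ½ × 1.2 × 18² × 7.78 × 1.18 = 1780 N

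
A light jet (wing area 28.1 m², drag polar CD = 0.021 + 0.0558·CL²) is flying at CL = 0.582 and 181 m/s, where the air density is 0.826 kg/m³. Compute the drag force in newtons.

D = 15200 N

CD = 0.021 + 0.0558 × 0.582² = 0.0399
D = ½ρv²S·CD = ½ × 0.826 × 181² × 28.1 × 0.0399 = 15200 N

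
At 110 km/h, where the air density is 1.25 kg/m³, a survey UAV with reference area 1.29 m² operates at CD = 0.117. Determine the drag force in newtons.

Convert speed: v = 110 km/h ÷ 3.6 = 30.56 m/s.
D = ½ρv²S·CD = ½ × 1.25 × 30.56² × 1.29 × 0.117 = 88.1 N

D = 88.1 N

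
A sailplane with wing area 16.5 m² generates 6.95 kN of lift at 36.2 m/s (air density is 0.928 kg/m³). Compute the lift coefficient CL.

From L = ½ρv²S·CL, rearranging gives CL = 2L/(ρv²S).
CL = 2 × 6950 / (0.928 × 36.2² × 16.5) = 0.693

CL = 0.693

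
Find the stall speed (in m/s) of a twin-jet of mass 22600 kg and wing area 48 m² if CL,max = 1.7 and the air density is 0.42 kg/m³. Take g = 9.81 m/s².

V_stall = 114 m/s

At stall, lift equals weight: L = W = m·g = 22600 × 9.81 = 2.217×10^5 N.
From L = ½ρV²S·CL,max = W: V_stall = √(2W/(ρSCL,max)) = √(2·2.217×10^5/(0.42·48·1.7))
V_stall = √12940 = 114 m/s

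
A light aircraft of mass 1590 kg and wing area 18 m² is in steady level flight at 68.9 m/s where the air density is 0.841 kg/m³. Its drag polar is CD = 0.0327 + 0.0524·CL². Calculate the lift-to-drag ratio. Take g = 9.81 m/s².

L/D = 10.2

In steady level flight, lift balances weight: W = mg = 1590 × 9.81 = 15598 N.
q = ½ρv² = ½ × 0.841 × 68.9² = 1996 Pa.
Required CL = L/(qS) = 15598/(1996·18) = 0.4341.
CD = 0.0327 + 0.0524 × 0.4341² = 0.04257.
L/D = CL/CD = 0.4341 / 0.04257 = 10.2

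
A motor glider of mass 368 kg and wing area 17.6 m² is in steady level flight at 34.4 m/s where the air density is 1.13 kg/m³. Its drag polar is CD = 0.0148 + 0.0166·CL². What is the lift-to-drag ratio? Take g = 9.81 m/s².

L/D = 18.7

Weight W = mg = 368 × 9.81 = 3610.1 N; in level flight L = W.
Dynamic pressure q = 0.5 × 1.13 × 34.4² = 668.6 Pa.
CL = 2W/(ρv²S) = 2×3610.1/(1.13×34.4²×17.6) = 0.3068.
CD = 0.0148 + 0.0166 × 0.3068² = 0.01636.
L/D = CL/CD = 0.3068 / 0.01636 = 18.7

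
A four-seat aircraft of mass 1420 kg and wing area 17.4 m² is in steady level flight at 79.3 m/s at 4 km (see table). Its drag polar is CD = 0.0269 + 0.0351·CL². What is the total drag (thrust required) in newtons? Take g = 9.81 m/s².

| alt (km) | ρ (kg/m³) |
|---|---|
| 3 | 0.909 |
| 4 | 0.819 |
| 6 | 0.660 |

At 4 km, from the table: ρ = 0.819 kg/m³.
Level flight ⇒ L = W = m·g = 1420 × 9.81 = 13930 N.
Dynamic pressure q = 0.5 × 0.819 × 79.3² = 2575 Pa.
Required CL = L/(qS) = 13930/(2575·17.4) = 0.3109.
CD = 0.0269 + 0.0351 × 0.3109² = 0.03029.
D = q·S·CD = 2575 × 17.4 × 0.03029 = 1357 N

D = 1360 N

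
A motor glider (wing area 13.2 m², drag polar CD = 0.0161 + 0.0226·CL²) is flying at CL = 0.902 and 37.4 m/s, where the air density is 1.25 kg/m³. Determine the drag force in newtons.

D = 398 N

CD = 0.0161 + 0.0226 × 0.902² = 0.03449
D = ½ρv²S·CD = ½ × 1.25 × 37.4² × 13.2 × 0.03449 = 398 N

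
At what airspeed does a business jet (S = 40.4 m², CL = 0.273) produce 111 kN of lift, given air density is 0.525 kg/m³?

L = ½ρv²S·CL ⇒ v = √(2L/(ρ·S·CL))
v = √(2 × 1.11×10^5 / (0.525 × 40.4 × 0.273)) = √38340 = 196 m/s

v = 196 m/s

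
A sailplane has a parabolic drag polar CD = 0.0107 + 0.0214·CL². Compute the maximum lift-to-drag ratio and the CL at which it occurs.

For CD = CD0 + K·CL², (L/D)max occurs at CL* = √(CD0/K) and equals 1/(2√(K·CD0)).
(L/D)max = 1/(2√(0.0214 × 0.0107)) = 1/(2 × 0.01513) = 33
CL* = √(0.0107/0.0214) = 0.707

(L/D)max = 33, at CL = 0.707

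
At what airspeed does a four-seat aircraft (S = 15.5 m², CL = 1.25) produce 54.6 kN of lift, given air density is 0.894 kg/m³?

v = 79.4 m/s

L = ½ρv²S·CL ⇒ v = √(2L/(ρ·S·CL))
v = √(2 × 54600 / (0.894 × 15.5 × 1.25)) = √6304 = 79.4 m/s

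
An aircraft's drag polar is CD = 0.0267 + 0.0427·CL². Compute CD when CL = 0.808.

CD = 0.0546

CD = 0.0267 + 0.0427 × 0.808² = 0.0267 + 0.02788 = 0.0546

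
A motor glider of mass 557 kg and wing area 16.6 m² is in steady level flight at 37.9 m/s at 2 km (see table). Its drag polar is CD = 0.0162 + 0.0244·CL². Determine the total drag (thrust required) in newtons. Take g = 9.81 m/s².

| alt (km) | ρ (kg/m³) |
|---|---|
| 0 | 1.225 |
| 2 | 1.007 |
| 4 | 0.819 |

At 2 km, from the table: ρ = 1.007 kg/m³.
Level flight ⇒ L = W = m·g = 557 × 9.81 = 5464.2 N.
q = ½ρv² = ½ × 1.007 × 37.9² = 723.2 Pa.
Required CL = L/(qS) = 5464.2/(723.2·16.6) = 0.4551.
CD = 0.0162 + 0.0244 × 0.4551² = 0.02125.
D = q·S·CD = 723.2 × 16.6 × 0.02125 = 255.2 N

D = 255 N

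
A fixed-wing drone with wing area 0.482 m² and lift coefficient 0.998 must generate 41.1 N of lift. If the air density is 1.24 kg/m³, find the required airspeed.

L = ½ρv²S·CL ⇒ v = √(2L/(ρ·S·CL))
v = √(2 × 41.1 / (1.24 × 0.482 × 0.998)) = √137.8 = 11.7 m/s

v = 11.7 m/s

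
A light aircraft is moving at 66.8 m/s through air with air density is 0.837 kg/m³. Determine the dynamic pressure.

q = ½ρv² = ½ × 0.837 × 66.8² = 1870 Pa

q = 1870 Pa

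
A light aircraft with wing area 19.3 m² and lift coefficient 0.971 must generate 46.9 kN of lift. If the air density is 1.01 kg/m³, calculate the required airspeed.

v = 70.4 m/s

L = ½ρv²S·CL ⇒ v = √(2L/(ρ·S·CL))
v = √(2 × 46900 / (1.01 × 19.3 × 0.971)) = √4956 = 70.4 m/s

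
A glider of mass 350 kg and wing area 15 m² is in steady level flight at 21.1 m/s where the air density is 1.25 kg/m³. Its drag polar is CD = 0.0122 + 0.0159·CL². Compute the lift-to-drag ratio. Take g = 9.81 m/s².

L/D = 35.8

In steady level flight, lift balances weight: W = mg = 350 × 9.81 = 3433.5 N.
q = ½ρv² = ½ × 1.25 × 21.1² = 278.3 Pa.
Required CL = L/(qS) = 3433.5/(278.3·15) = 0.8226.
CD = 0.0122 + 0.0159 × 0.8226² = 0.02296.
L/D = CL/CD = 0.8226 / 0.02296 = 35.8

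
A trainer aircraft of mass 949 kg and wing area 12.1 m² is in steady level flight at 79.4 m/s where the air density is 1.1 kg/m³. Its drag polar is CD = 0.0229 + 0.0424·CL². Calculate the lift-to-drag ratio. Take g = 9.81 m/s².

Level flight ⇒ L = W = m·g = 949 × 9.81 = 9309.7 N.
q = ½ρv² = ½ × 1.1 × 79.4² = 3467 Pa.
CL = W/(q·S) = 9309.7 / (3467 × 12.1) = 0.2219.
CD = 0.0229 + 0.0424 × 0.2219² = 0.02499.
L/D = CL/CD = 0.2219 / 0.02499 = 8.88

L/D = 8.88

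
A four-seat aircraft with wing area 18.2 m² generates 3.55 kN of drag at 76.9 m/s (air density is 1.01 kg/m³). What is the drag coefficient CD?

CD = 0.0653

From D = ½ρv²S·CD, rearranging gives CD = 2D/(ρv²S).
CD = 2 × 3550 / (1.01 × 76.9² × 18.2) = 0.0653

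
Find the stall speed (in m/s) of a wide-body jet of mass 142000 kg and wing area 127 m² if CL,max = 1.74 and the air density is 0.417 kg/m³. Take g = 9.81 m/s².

V_stall = 174 m/s

Weight W = mg = 142000 × 9.81 = 1.393×10^6 N.
V_stall = √(2W/(ρ·S·CL,max)) = √(2 × 1.393×10^6 / (0.417 × 127 × 1.74))
V_stall = √30230 = 174 m/s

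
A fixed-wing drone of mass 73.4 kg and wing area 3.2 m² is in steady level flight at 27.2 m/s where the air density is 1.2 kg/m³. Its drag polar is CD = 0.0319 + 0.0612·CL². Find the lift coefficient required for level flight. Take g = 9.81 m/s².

Level flight ⇒ L = W = m·g = 73.4 × 9.81 = 720.05 N.
q = ½ρv² = ½ × 1.2 × 27.2² = 443.9 Pa.
CL = W/(q·S) = 720.05 / (443.9 × 3.2) = 0.5069.

CL = 0.507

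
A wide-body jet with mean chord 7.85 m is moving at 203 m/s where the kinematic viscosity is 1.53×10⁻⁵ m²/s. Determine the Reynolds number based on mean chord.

Re = v·c/ν = 203 × 7.85 / (1.53×10⁻⁵) = 1.04×10^8

Re = 1.04×10^8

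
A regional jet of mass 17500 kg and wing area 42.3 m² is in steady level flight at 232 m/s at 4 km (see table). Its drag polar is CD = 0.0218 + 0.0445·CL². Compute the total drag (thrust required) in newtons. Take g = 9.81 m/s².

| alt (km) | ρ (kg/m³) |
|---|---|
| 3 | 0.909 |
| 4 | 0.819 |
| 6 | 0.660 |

At 4 km, from the table: ρ = 0.819 kg/m³.
Level flight ⇒ L = W = m·g = 17500 × 9.81 = 1.7168×10^5 N.
q = ½ρv² = ½ × 0.819 × 232² = 22040 Pa.
CL = 2W/(ρv²S) = 2×1.7168×10^5/(0.819×232²×42.3) = 0.1841.
CD = 0.0218 + 0.0445 × 0.1841² = 0.02331.
D = q·S·CD = 22040 × 42.3 × 0.02331 = 21730 N

D = 21700 N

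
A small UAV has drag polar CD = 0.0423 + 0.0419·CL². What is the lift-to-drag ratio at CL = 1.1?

CD = 0.0423 + 0.0419 × 1.1² = 0.093
L/D = CL/CD = 1.1 / 0.093 = 11.8

L/D = 11.8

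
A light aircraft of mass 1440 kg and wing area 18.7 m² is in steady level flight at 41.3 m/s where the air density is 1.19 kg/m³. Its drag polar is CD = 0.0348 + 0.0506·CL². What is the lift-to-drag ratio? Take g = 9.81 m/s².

Weight W = mg = 1440 × 9.81 = 14126 N; in level flight L = W.
Dynamic pressure q = 0.5 × 1.19 × 41.3² = 1015 Pa.
CL = 2W/(ρv²S) = 2×14126/(1.19×41.3²×18.7) = 0.7443.
CD = 0.0348 + 0.0506 × 0.7443² = 0.06283.
L/D = CL/CD = 0.7443 / 0.06283 = 11.8

L/D = 11.8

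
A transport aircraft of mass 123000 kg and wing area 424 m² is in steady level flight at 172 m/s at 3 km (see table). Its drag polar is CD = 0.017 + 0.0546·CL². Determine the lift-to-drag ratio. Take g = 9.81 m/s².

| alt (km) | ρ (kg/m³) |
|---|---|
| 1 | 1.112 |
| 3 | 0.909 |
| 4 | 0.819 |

L/D = 10.9

At 3 km, from the table: ρ = 0.909 kg/m³.
Weight W = mg = 123000 × 9.81 = 1.2066×10^6 N; in level flight L = W.
Dynamic pressure q = 0.5 × 0.909 × 172² = 13450 Pa.
Required CL = L/(qS) = 1.2066×10^6/(13450·424) = 0.2116.
CD = 0.017 + 0.0546 × 0.2116² = 0.01945.
L/D = CL/CD = 0.2116 / 0.01945 = 10.9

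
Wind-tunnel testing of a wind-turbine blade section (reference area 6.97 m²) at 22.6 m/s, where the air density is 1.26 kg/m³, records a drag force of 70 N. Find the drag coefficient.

From D = ½ρv²S·CD, rearranging gives CD = 2D/(ρv²S).
CD = 2 × 70 / (1.26 × 22.6² × 6.97) = 0.0312

CD = 0.0312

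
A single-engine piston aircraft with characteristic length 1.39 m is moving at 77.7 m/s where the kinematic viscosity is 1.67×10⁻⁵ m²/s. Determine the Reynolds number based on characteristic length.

Re = v·c/ν = 77.7 × 1.39 / (1.67×10⁻⁵) = 6.47×10^6

Re = 6.47×10^6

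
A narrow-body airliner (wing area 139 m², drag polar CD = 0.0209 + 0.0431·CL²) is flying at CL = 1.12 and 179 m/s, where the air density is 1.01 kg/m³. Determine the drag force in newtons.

D = 1.69×10^5 N

CD = 0.0209 + 0.0431 × 1.12² = 0.07496
D = ½ρv²S·CD = ½ × 1.01 × 179² × 139 × 0.07496 = 1.69×10^5 N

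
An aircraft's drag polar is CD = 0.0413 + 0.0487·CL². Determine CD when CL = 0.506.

CD = 0.0538

CD = 0.0413 + 0.0487 × 0.506² = 0.0413 + 0.01247 = 0.0538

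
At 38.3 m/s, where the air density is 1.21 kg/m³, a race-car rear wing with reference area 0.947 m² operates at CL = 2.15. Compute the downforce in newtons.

Dynamic pressure q = ½ρv² = ½ × 1.21 × 38.3² = 887.5 Pa.
L = q·S·CL = 887.5 × 0.947 × 2.15 = 1810 N

L = 1810 N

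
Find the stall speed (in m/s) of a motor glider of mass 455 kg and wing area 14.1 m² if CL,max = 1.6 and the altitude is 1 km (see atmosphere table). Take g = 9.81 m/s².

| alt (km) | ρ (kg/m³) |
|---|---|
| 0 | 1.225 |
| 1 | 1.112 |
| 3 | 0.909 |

V_stall = 18.9 m/s

At 1 km, from the table: ρ = 1.112 kg/m³.
Stall occurs when L = W at CL,max. W = mg = 455 × 9.81 = 4464 N.
From L = ½ρV²S·CL,max = W: V_stall = √(2W/(ρSCL,max)) = √(2·4464/(1.112·14.1·1.6))
V_stall = √355.8 = 18.9 m/s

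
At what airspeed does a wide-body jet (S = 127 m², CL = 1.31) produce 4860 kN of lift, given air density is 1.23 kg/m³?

v = 218 m/s

L = ½ρv²S·CL ⇒ v = √(2L/(ρ·S·CL))
v = √(2 × 4.86×10^6 / (1.23 × 127 × 1.31)) = √47500 = 218 m/s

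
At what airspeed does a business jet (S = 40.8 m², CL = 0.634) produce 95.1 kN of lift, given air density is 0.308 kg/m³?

v = 155 m/s

L = ½ρv²S·CL ⇒ v = √(2L/(ρ·S·CL))
v = √(2 × 95100 / (0.308 × 40.8 × 0.634)) = √23870 = 155 m/s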